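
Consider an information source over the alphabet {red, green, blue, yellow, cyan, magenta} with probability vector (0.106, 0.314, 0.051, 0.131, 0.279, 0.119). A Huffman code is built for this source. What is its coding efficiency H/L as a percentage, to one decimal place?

97.6%

Entropy H = −Σ p log₂ p ≈ 2.3503 bits.
Huffman merges: 51/1000+53/500→157/1000; 119/1000+131/1000→1/4; 157/1000+1/4→407/1000; 279/1000+157/500→593/1000; 407/1000+593/1000→1. L = 2407/1000 ≈ 2.4070.
Efficiency = H/L = 2.3503/2.4070 = 97.6%.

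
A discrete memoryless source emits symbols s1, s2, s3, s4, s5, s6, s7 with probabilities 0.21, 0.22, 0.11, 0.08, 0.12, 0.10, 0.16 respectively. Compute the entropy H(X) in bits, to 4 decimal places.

H = −Σ pᵢ log₂ pᵢ.
−0.21·log₂(0.21) = 0.4728
−0.22·log₂(0.22) = 0.4806
−0.11·log₂(0.11) = 0.3503
−0.08·log₂(0.08) = 0.2915
−0.12·log₂(0.12) = 0.3671
−0.10·log₂(0.10) = 0.3322
−0.16·log₂(0.16) = 0.4230
Sum ≈ 2.7175 → 2.7175 bits.

2.7175 bits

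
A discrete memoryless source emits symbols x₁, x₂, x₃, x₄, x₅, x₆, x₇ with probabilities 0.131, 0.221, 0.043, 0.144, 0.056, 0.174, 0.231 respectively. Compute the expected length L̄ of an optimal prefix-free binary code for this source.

2.647 bits/symbol

Repeatedly combine the two least-probable nodes; the expected code length is the sum of the merged weights.
merge 43/1000 + 7/125 → 99/1000
merge 99/1000 + 131/1000 → 23/100
merge 18/125 + 87/500 → 159/500
merge 221/1000 + 23/100 → 451/1000
merge 231/1000 + 159/500 → 549/1000
merge 451/1000 + 549/1000 → 1
L = 99/1000 + 23/100 + 159/500 + 451/1000 + 549/1000 + 1 = 2647/1000 = 2.647 bits/symbol.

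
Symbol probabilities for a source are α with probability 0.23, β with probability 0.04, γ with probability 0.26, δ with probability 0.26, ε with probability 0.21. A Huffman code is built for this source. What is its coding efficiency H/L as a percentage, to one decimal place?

95.9%

Entropy H = −Σ p log₂ p ≈ 2.1568 bits.
Huffman merges: 1/25+21/100→1/4; 23/100+1/4→12/25; 13/50+13/50→13/25; 12/25+13/25→1. L = 9/4 ≈ 2.2500.
Efficiency = H/L = 2.1568/2.2500 = 95.9%.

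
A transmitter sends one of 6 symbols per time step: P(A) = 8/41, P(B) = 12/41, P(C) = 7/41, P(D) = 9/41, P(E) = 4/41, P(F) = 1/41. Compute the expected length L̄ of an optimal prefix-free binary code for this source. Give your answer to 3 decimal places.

Repeatedly combine the two least-probable nodes; the expected code length is the sum of the merged weights.
merge 1/41 + 4/41 → 5/41
merge 5/41 + 7/41 → 12/41
merge 8/41 + 9/41 → 17/41
merge 12/41 + 12/41 → 24/41
merge 17/41 + 24/41 → 1
L = 5/41 + 12/41 + 17/41 + 24/41 + 1 = 99/41 ≈ 2.415 bits/symbol.

2.415 bits/symbol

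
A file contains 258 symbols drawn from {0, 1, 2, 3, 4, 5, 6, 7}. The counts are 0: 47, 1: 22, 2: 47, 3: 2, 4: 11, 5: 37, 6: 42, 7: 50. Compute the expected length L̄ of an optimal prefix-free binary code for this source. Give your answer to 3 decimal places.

2.810 bits/symbol

Probabilities are the counts divided by 258.
Repeatedly combine the two least-probable nodes; the expected code length is the sum of the merged weights.
merge 1/129 + 11/258 → 13/258
merge 13/258 + 11/129 → 35/258
merge 35/258 + 37/258 → 12/43
merge 7/43 + 47/258 → 89/258
merge 47/258 + 25/129 → 97/258
merge 12/43 + 89/258 → 161/258
merge 97/258 + 161/258 → 1
L = 13/258 + 35/258 + 12/43 + 89/258 + 97/258 + 161/258 + 1 = 725/258 ≈ 2.810 bits/symbol.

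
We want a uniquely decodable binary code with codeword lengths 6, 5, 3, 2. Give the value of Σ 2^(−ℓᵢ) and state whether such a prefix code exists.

With common denominator 2^6 = 64: Σ 2^(−ℓᵢ) = 1/64 + 2/64 + 8/64 + 16/64 = 27/64 = 0.421875.
Kraft's inequality requires Σ ≤ 1; here Σ = 0.421875 ≤ 1, so such a prefix code exists.

0.421875; yes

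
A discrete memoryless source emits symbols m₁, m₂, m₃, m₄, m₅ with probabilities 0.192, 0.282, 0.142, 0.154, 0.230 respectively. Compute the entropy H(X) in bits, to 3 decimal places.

H = −Σ pᵢ log₂ pᵢ.
−0.192·log₂(0.192) = 0.4571
−0.282·log₂(0.282) = 0.5150
−0.142·log₂(0.142) = 0.3999
−0.154·log₂(0.154) = 0.4156
−0.230·log₂(0.230) = 0.4877
Sum ≈ 2.2753 → 2.275 bits.

2.275 bits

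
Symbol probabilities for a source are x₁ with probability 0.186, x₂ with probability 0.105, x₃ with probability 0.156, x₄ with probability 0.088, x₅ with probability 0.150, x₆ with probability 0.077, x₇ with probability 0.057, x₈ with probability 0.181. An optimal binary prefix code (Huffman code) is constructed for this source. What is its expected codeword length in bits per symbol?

Repeatedly combine the two least-probable nodes; the expected code length is the sum of the merged weights.
merge 57/1000 + 77/1000 → 67/500
merge 11/125 + 21/200 → 193/1000
merge 67/500 + 3/20 → 71/250
merge 39/250 + 181/1000 → 337/1000
merge 93/500 + 193/1000 → 379/1000
merge 71/250 + 337/1000 → 621/1000
merge 379/1000 + 621/1000 → 1
L = 67/500 + 193/1000 + 71/250 + 337/1000 + 379/1000 + 621/1000 + 1 = 737/250 = 2.948 bits/symbol.

2.948 bits/symbol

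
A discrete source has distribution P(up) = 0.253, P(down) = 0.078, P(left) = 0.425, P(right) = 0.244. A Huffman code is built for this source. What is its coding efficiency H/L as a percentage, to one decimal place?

95.4%

Entropy H = −Σ p log₂ p ≈ 1.8099 bits.
Huffman merges: 39/500+61/250→161/500; 253/1000+161/500→23/40; 17/40+23/40→1. L = 1897/1000 ≈ 1.8970.
Efficiency = H/L = 1.8099/1.8970 = 95.4%.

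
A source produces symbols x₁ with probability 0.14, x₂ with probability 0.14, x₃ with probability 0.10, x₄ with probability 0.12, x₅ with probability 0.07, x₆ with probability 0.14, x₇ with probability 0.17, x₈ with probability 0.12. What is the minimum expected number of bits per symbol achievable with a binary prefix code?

3 bits/symbol

Repeatedly combine the two least-probable nodes; the expected code length is the sum of the merged weights.
merge 7/100 + 1/10 → 17/100
merge 3/25 + 3/25 → 6/25
merge 7/50 + 7/50 → 7/25
merge 7/50 + 17/100 → 31/100
merge 17/100 + 6/25 → 41/100
merge 7/25 + 31/100 → 59/100
merge 41/100 + 59/100 → 1
L = 17/100 + 6/25 + 7/25 + 31/100 + 41/100 + 59/100 + 1 = 3 bits/symbol.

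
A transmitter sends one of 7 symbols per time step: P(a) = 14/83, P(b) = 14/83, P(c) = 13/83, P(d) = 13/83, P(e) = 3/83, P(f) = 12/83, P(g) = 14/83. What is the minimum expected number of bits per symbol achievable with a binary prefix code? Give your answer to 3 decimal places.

Repeatedly combine the two least-probable nodes; the expected code length is the sum of the merged weights.
merge 3/83 + 12/83 → 15/83
merge 13/83 + 13/83 → 26/83
merge 14/83 + 14/83 → 28/83
merge 14/83 + 15/83 → 29/83
merge 26/83 + 28/83 → 54/83
merge 29/83 + 54/83 → 1
L = 15/83 + 26/83 + 28/83 + 29/83 + 54/83 + 1 = 235/83 ≈ 2.831 bits/symbol.

2.831 bits/symbol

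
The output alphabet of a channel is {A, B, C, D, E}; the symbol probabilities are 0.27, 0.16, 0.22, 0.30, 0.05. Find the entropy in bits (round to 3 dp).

H = −Σ pᵢ log₂ pᵢ.
−0.27·log₂(0.27) = 0.5100
−0.16·log₂(0.16) = 0.4230
−0.22·log₂(0.22) = 0.4806
−0.30·log₂(0.30) = 0.5211
−0.05·log₂(0.05) = 0.2161
Sum ≈ 2.1508 → 2.151 bits.

2.151 bits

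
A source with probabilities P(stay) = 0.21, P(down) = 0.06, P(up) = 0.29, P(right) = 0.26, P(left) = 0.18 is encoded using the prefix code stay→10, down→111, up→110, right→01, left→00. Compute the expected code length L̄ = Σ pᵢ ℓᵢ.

L̄ = Σ pᵢ·ℓᵢ = 0.21·2 + 0.06·3 + 0.29·3 + 0.26·2 + 0.18·2 = 2.35 bits/symbol.

2.35 bits/symbol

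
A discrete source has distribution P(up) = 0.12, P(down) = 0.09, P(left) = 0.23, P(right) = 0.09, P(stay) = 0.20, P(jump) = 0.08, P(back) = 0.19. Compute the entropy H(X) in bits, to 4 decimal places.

2.6912 bits

H = −Σ pᵢ log₂ pᵢ.
−0.12·log₂(0.12) = 0.3671
−0.09·log₂(0.09) = 0.3127
−0.23·log₂(0.23) = 0.4877
−0.09·log₂(0.09) = 0.3127
−0.20·log₂(0.20) = 0.4644
−0.08·log₂(0.08) = 0.2915
−0.19·log₂(0.19) = 0.4552
Sum ≈ 2.6912 → 2.6912 bits.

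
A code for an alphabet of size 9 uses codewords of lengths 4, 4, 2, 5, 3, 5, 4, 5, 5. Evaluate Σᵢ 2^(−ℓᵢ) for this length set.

With common denominator 2^5 = 32: Σ 2^(−ℓᵢ) = 2/32 + 2/32 + 8/32 + 1/32 + 4/32 + 1/32 + 2/32 + 1/32 + 1/32 = 22/32 = 0.6875.

0.6875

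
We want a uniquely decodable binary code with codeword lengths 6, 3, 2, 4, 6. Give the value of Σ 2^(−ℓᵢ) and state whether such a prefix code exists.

0.46875; yes

With common denominator 2^6 = 64: Σ 2^(−ℓᵢ) = 1/64 + 8/64 + 16/64 + 4/64 + 1/64 = 30/64 = 0.46875.
Kraft's inequality requires Σ ≤ 1; here Σ = 0.46875 ≤ 1, so such a prefix code exists.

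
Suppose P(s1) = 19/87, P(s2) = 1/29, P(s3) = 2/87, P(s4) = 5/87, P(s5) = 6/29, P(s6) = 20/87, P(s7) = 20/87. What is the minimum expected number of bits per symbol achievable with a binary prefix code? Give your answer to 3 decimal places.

2.494 bits/symbol

Repeatedly combine the two least-probable nodes; the expected code length is the sum of the merged weights.
merge 2/87 + 1/29 → 5/87
merge 5/87 + 5/87 → 10/87
merge 10/87 + 6/29 → 28/87
merge 19/87 + 20/87 → 13/29
merge 20/87 + 28/87 → 16/29
merge 13/29 + 16/29 → 1
L = 5/87 + 10/87 + 28/87 + 13/29 + 16/29 + 1 = 217/87 ≈ 2.494 bits/symbol.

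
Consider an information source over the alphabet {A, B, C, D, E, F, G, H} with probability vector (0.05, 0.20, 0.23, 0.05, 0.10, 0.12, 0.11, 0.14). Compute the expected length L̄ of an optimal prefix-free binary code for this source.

Repeatedly combine the two least-probable nodes; the expected code length is the sum of the merged weights.
merge 1/20 + 1/20 → 1/10
merge 1/10 + 1/10 → 1/5
merge 11/100 + 3/25 → 23/100
merge 7/50 + 1/5 → 17/50
merge 1/5 + 23/100 → 43/100
merge 23/100 + 17/50 → 57/100
merge 43/100 + 57/100 → 1
L = 1/10 + 1/5 + 23/100 + 17/50 + 43/100 + 57/100 + 1 = 287/100 = 2.87 bits/symbol.

2.87 bits/symbol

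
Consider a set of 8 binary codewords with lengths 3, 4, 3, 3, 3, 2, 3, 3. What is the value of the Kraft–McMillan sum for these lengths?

With common denominator 2^4 = 16: Σ 2^(−ℓᵢ) = 2/16 + 1/16 + 2/16 + 2/16 + 2/16 + 4/16 + 2/16 + 2/16 = 17/16 = 1.0625.

1.0625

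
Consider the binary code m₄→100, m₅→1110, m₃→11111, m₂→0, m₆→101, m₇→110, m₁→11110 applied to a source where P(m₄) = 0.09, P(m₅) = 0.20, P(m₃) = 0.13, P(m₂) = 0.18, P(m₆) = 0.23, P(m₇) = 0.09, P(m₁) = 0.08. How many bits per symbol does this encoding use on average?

3.26 bits/symbol

L̄ = Σ pᵢ·ℓᵢ = 0.09·3 + 0.20·4 + 0.13·5 + 0.18·1 + 0.23·3 + 0.09·3 + 0.08·5 = 3.26 bits/symbol.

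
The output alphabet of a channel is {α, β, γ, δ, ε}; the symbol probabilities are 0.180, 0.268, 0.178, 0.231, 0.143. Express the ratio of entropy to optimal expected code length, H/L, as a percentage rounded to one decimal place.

98.5%

Entropy H = −Σ p log₂ p ≈ 2.2872 bits.
Huffman merges: 143/1000+89/500→321/1000; 9/50+231/1000→411/1000; 67/250+321/1000→589/1000; 411/1000+589/1000→1. L = 2321/1000 ≈ 2.3210.
Efficiency = H/L = 2.2872/2.3210 = 98.5%.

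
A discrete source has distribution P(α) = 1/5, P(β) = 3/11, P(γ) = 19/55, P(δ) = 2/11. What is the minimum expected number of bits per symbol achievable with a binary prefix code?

2 bits/symbol

Repeatedly combine the two least-probable nodes; the expected code length is the sum of the merged weights.
merge 2/11 + 1/5 → 21/55
merge 3/11 + 19/55 → 34/55
merge 21/55 + 34/55 → 1
L = 21/55 + 34/55 + 1 = 2 bits/symbol.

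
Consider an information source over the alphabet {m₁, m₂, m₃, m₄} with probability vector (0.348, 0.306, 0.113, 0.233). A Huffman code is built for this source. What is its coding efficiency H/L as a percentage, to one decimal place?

95.0%

Entropy H = −Σ p log₂ p ≈ 1.8978 bits.
Huffman merges: 113/1000+233/1000→173/500; 153/500+173/500→163/250; 87/250+163/250→1. L = 999/500 ≈ 1.9980.
Efficiency = H/L = 1.8978/1.9980 = 95.0%.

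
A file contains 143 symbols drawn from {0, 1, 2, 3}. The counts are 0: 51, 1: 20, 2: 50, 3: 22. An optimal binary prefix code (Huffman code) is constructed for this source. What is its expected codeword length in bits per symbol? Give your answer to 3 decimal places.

1.937 bits/symbol

Probabilities are the counts divided by 143.
Repeatedly combine the two least-probable nodes; the expected code length is the sum of the merged weights.
merge 20/143 + 2/13 → 42/143
merge 42/143 + 50/143 → 92/143
merge 51/143 + 92/143 → 1
L = 42/143 + 92/143 + 1 = 277/143 ≈ 1.937 bits/symbol.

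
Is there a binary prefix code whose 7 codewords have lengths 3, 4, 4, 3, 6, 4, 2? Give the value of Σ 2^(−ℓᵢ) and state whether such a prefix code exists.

With common denominator 2^6 = 64: Σ 2^(−ℓᵢ) = 8/64 + 4/64 + 4/64 + 8/64 + 1/64 + 4/64 + 16/64 = 45/64 = 0.703125.
Kraft's inequality requires Σ ≤ 1; here Σ = 0.703125 ≤ 1, so such a prefix code exists.

0.703125; yes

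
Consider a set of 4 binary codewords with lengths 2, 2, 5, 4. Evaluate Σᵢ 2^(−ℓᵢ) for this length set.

0.59375

With common denominator 2^5 = 32: Σ 2^(−ℓᵢ) = 8/32 + 8/32 + 1/32 + 2/32 = 19/32 = 0.59375.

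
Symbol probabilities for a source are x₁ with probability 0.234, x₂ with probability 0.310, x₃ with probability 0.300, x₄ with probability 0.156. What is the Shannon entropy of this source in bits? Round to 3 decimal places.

H = −Σ pᵢ log₂ pᵢ.
−0.234·log₂(0.234) = 0.4903
−0.310·log₂(0.310) = 0.5238
−0.300·log₂(0.300) = 0.5211
−0.156·log₂(0.156) = 0.4181
Sum ≈ 1.9534 → 1.953 bits.

1.953 bits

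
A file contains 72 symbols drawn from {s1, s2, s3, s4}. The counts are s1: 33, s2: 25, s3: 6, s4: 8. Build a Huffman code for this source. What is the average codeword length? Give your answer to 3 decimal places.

Probabilities are the counts divided by 72.
Repeatedly combine the two least-probable nodes; the expected code length is the sum of the merged weights.
merge 1/12 + 1/9 → 7/36
merge 7/36 + 25/72 → 13/24
merge 11/24 + 13/24 → 1
L = 7/36 + 13/24 + 1 = 125/72 ≈ 1.736 bits/symbol.

1.736 bits/symbol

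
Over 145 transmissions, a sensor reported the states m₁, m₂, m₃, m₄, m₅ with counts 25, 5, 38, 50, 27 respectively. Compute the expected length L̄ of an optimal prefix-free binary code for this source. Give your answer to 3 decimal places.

Probabilities are the counts divided by 145.
Repeatedly combine the two least-probable nodes; the expected code length is the sum of the merged weights.
merge 1/29 + 5/29 → 6/29
merge 27/145 + 6/29 → 57/145
merge 38/145 + 10/29 → 88/145
merge 57/145 + 88/145 → 1
L = 6/29 + 57/145 + 88/145 + 1 = 64/29 ≈ 2.207 bits/symbol.

2.207 bits/symbol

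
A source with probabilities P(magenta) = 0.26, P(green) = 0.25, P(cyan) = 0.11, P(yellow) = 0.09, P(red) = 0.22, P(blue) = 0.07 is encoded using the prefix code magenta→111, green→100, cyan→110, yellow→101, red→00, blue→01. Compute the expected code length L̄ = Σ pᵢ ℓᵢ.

L̄ = Σ pᵢ·ℓᵢ = 0.26·3 + 0.25·3 + 0.11·3 + 0.09·3 + 0.22·2 + 0.07·2 = 2.71 bits/symbol.

2.71 bits/symbol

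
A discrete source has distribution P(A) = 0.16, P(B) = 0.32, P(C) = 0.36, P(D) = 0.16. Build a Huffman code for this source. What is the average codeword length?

Repeatedly combine the two least-probable nodes; the expected code length is the sum of the merged weights.
merge 4/25 + 4/25 → 8/25
merge 8/25 + 8/25 → 16/25
merge 9/25 + 16/25 → 1
L = 8/25 + 16/25 + 1 = 49/25 = 1.96 bits/symbol.

1.96 bits/symbol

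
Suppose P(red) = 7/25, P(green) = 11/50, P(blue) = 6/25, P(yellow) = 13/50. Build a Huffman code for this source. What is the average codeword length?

2 bits/symbol

Repeatedly combine the two least-probable nodes; the expected code length is the sum of the merged weights.
merge 11/50 + 6/25 → 23/50
merge 13/50 + 7/25 → 27/50
merge 23/50 + 27/50 → 1
L = 23/50 + 27/50 + 1 = 2 bits/symbol.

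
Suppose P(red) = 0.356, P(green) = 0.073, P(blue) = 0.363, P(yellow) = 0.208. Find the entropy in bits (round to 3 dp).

H = −Σ pᵢ log₂ pᵢ.
−0.356·log₂(0.356) = 0.5305
−0.073·log₂(0.073) = 0.2756
−0.363·log₂(0.363) = 0.5307
−0.208·log₂(0.208) = 0.4712
Sum ≈ 1.8080 → 1.808 bits.

1.808 bits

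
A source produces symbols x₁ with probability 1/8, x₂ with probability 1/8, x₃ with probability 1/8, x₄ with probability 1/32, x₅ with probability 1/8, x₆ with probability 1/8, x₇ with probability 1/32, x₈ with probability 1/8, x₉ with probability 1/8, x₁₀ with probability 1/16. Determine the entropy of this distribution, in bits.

Each probability is a power of 1/2, so log₂(1/p) is an integer.
H = Σ p·log₂(1/p) = 1/8·3 + 1/8·3 + 1/8·3 + 1/32·5 + 1/8·3 + 1/8·3 + 1/32·5 + 1/8·3 + 1/8·3 + 1/16·4 = 3.1875 bits.

3.1875 bits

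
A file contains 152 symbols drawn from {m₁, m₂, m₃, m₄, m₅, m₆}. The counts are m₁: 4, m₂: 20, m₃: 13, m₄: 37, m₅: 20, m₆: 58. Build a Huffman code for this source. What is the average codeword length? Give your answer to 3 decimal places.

Probabilities are the counts divided by 152.
Repeatedly combine the two least-probable nodes; the expected code length is the sum of the merged weights.
merge 1/38 + 13/152 → 17/152
merge 17/152 + 5/38 → 37/152
merge 5/38 + 37/152 → 3/8
merge 37/152 + 3/8 → 47/76
merge 29/76 + 47/76 → 1
L = 17/152 + 37/152 + 3/8 + 47/76 + 1 = 357/152 ≈ 2.349 bits/symbol.

2.349 bits/symbol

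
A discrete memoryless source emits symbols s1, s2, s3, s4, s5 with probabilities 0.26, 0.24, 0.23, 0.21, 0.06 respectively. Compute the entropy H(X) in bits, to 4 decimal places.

H = −Σ pᵢ log₂ pᵢ.
−0.26·log₂(0.26) = 0.5053
−0.24·log₂(0.24) = 0.4941
−0.23·log₂(0.23) = 0.4877
−0.21·log₂(0.21) = 0.4728
−0.06·log₂(0.06) = 0.2435
Sum ≈ 2.2034 → 2.2034 bits.

2.2034 bits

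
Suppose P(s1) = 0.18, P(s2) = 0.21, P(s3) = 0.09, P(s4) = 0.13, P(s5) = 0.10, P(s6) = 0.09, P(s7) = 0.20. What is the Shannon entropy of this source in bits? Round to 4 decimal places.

2.7227 bits

H = −Σ pᵢ log₂ pᵢ.
−0.18·log₂(0.18) = 0.4453
−0.21·log₂(0.21) = 0.4728
−0.09·log₂(0.09) = 0.3127
−0.13·log₂(0.13) = 0.3826
−0.10·log₂(0.10) = 0.3322
−0.09·log₂(0.09) = 0.3127
−0.20·log₂(0.20) = 0.4644
Sum ≈ 2.7227 → 2.7227 bits.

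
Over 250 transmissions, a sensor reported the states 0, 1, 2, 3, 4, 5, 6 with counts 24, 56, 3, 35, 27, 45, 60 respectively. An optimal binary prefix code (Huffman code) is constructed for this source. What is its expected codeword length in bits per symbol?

2.644 bits/symbol

Probabilities are the counts divided by 250.
Repeatedly combine the two least-probable nodes; the expected code length is the sum of the merged weights.
merge 3/250 + 12/125 → 27/250
merge 27/250 + 27/250 → 27/125
merge 7/50 + 9/50 → 8/25
merge 27/125 + 28/125 → 11/25
merge 6/25 + 8/25 → 14/25
merge 11/25 + 14/25 → 1
L = 27/250 + 27/125 + 8/25 + 11/25 + 14/25 + 1 = 661/250 = 2.644 bits/symbol.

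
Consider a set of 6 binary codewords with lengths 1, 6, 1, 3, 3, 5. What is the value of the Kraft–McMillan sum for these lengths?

With common denominator 2^6 = 64: Σ 2^(−ℓᵢ) = 32/64 + 1/64 + 32/64 + 8/64 + 8/64 + 2/64 = 83/64 = 1.296875.

1.296875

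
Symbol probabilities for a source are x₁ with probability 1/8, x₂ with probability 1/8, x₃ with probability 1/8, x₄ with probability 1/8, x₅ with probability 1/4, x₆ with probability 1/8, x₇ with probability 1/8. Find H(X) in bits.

2.75 bits

Each probability is a power of 1/2, so log₂(1/p) is an integer.
H = Σ p·log₂(1/p) = 1/8·3 + 1/8·3 + 1/8·3 + 1/8·3 + 1/4·2 + 1/8·3 + 1/8·3 = 2.75 bits.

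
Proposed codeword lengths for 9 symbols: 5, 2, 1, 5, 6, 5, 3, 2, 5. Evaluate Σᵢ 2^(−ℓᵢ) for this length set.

1.265625

With common denominator 2^6 = 64: Σ 2^(−ℓᵢ) = 2/64 + 16/64 + 32/64 + 2/64 + 1/64 + 2/64 + 8/64 + 16/64 + 2/64 = 81/64 = 1.265625.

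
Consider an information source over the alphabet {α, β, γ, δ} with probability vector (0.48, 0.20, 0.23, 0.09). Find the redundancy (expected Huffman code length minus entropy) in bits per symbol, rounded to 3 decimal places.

0.037 bits

Entropy H = −Σ p log₂ p ≈ 1.7730 bits.
Huffman merges: 9/100+1/5→29/100; 23/100+29/100→13/25; 12/25+13/25→1. L = 181/100 ≈ 1.8100.
L − H = 1.8100 − 1.7730 = 0.037 bits.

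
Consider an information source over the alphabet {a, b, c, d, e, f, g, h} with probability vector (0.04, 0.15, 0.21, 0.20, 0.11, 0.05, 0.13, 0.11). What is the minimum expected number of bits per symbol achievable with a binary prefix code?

2.88 bits/symbol

Repeatedly combine the two least-probable nodes; the expected code length is the sum of the merged weights.
merge 1/25 + 1/20 → 9/100
merge 9/100 + 11/100 → 1/5
merge 11/100 + 13/100 → 6/25
merge 3/20 + 1/5 → 7/20
merge 1/5 + 21/100 → 41/100
merge 6/25 + 7/20 → 59/100
merge 41/100 + 59/100 → 1
L = 9/100 + 1/5 + 6/25 + 7/20 + 41/100 + 59/100 + 1 = 72/25 = 2.88 bits/symbol.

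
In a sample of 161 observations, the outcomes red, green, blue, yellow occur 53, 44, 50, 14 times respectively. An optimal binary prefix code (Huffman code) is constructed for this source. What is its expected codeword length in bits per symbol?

2 bits/symbol

Probabilities are the counts divided by 161.
Repeatedly combine the two least-probable nodes; the expected code length is the sum of the merged weights.
merge 2/23 + 44/161 → 58/161
merge 50/161 + 53/161 → 103/161
merge 58/161 + 103/161 → 1
L = 58/161 + 103/161 + 1 = 2 bits/symbol.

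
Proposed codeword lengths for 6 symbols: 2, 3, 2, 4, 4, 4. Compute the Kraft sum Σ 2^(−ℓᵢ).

With common denominator 2^4 = 16: Σ 2^(−ℓᵢ) = 4/16 + 2/16 + 4/16 + 1/16 + 1/16 + 1/16 = 13/16 = 0.8125.

0.8125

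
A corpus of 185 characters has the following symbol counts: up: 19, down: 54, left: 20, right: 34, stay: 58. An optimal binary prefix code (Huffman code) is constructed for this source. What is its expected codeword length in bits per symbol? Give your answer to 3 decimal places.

Probabilities are the counts divided by 185.
Repeatedly combine the two least-probable nodes; the expected code length is the sum of the merged weights.
merge 19/185 + 4/37 → 39/185
merge 34/185 + 39/185 → 73/185
merge 54/185 + 58/185 → 112/185
merge 73/185 + 112/185 → 1
L = 39/185 + 73/185 + 112/185 + 1 = 409/185 ≈ 2.211 bits/symbol.

2.211 bits/symbol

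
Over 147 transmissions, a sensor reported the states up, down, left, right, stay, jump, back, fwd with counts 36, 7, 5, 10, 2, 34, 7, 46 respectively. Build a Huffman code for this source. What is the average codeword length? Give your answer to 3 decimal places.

2.469 bits/symbol

Probabilities are the counts divided by 147.
Repeatedly combine the two least-probable nodes; the expected code length is the sum of the merged weights.
merge 2/147 + 5/147 → 1/21
merge 1/21 + 1/21 → 2/21
merge 1/21 + 10/147 → 17/147
merge 2/21 + 17/147 → 31/147
merge 31/147 + 34/147 → 65/147
merge 12/49 + 46/147 → 82/147
merge 65/147 + 82/147 → 1
L = 1/21 + 2/21 + 17/147 + 31/147 + 65/147 + 82/147 + 1 = 121/49 ≈ 2.469 bits/symbol.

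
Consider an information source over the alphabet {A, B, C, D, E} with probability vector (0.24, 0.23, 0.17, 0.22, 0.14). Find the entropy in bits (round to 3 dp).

H = −Σ pᵢ log₂ pᵢ.
−0.24·log₂(0.24) = 0.4941
−0.23·log₂(0.23) = 0.4877
−0.17·log₂(0.17) = 0.4346
−0.22·log₂(0.22) = 0.4806
−0.14·log₂(0.14) = 0.3971
Sum ≈ 2.2941 → 2.294 bits.

2.294 bits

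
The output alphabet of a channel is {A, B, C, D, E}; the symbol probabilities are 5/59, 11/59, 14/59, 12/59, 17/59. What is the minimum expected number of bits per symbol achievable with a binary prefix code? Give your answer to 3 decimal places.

2.271 bits/symbol

Repeatedly combine the two least-probable nodes; the expected code length is the sum of the merged weights.
merge 5/59 + 11/59 → 16/59
merge 12/59 + 14/59 → 26/59
merge 16/59 + 17/59 → 33/59
merge 26/59 + 33/59 → 1
L = 16/59 + 26/59 + 33/59 + 1 = 134/59 ≈ 2.271 bits/symbol.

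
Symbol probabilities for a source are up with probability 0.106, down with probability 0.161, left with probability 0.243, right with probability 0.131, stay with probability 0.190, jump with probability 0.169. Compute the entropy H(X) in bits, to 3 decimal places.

H = −Σ pᵢ log₂ pᵢ.
−0.106·log₂(0.106) = 0.3432
−0.161·log₂(0.161) = 0.4242
−0.243·log₂(0.243) = 0.4960
−0.131·log₂(0.131) = 0.3841
−0.190·log₂(0.190) = 0.4552
−0.169·log₂(0.169) = 0.4335
Sum ≈ 2.5362 → 2.536 bits.

2.536 bits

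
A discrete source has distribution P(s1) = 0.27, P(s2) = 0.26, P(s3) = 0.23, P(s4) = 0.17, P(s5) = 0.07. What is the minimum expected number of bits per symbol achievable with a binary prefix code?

2.24 bits/symbol

Repeatedly combine the two least-probable nodes; the expected code length is the sum of the merged weights.
merge 7/100 + 17/100 → 6/25
merge 23/100 + 6/25 → 47/100
merge 13/50 + 27/100 → 53/100
merge 47/100 + 53/100 → 1
L = 6/25 + 47/100 + 53/100 + 1 = 56/25 = 2.24 bits/symbol.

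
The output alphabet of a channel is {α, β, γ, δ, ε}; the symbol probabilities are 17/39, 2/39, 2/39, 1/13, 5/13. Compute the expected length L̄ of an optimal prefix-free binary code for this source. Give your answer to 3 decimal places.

Repeatedly combine the two least-probable nodes; the expected code length is the sum of the merged weights.
merge 2/39 + 2/39 → 4/39
merge 1/13 + 4/39 → 7/39
merge 7/39 + 5/13 → 22/39
merge 17/39 + 22/39 → 1
L = 4/39 + 7/39 + 22/39 + 1 = 24/13 ≈ 1.846 bits/symbol.

1.846 bits/symbol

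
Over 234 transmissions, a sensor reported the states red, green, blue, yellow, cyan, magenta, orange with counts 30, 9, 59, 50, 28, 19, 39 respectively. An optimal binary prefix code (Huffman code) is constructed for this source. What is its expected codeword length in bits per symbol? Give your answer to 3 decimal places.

2.654 bits/symbol

Probabilities are the counts divided by 234.
Repeatedly combine the two least-probable nodes; the expected code length is the sum of the merged weights.
merge 1/26 + 19/234 → 14/117
merge 14/117 + 14/117 → 28/117
merge 5/39 + 1/6 → 23/78
merge 25/117 + 28/117 → 53/117
merge 59/234 + 23/78 → 64/117
merge 53/117 + 64/117 → 1
L = 14/117 + 28/117 + 23/78 + 53/117 + 64/117 + 1 = 69/26 ≈ 2.654 bits/symbol.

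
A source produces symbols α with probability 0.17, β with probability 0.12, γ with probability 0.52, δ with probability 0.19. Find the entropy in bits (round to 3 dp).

1.747 bits

H = −Σ pᵢ log₂ pᵢ.
−0.17·log₂(0.17) = 0.4346
−0.12·log₂(0.12) = 0.3671
−0.52·log₂(0.52) = 0.4906
−0.19·log₂(0.19) = 0.4552
Sum ≈ 1.7475 → 1.747 bits.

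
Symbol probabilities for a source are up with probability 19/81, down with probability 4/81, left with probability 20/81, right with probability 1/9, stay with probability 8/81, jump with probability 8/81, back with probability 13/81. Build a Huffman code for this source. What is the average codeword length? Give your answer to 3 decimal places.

Repeatedly combine the two least-probable nodes; the expected code length is the sum of the merged weights.
merge 4/81 + 8/81 → 4/27
merge 8/81 + 1/9 → 17/81
merge 4/27 + 13/81 → 25/81
merge 17/81 + 19/81 → 4/9
merge 20/81 + 25/81 → 5/9
merge 4/9 + 5/9 → 1
L = 4/27 + 17/81 + 25/81 + 4/9 + 5/9 + 1 = 8/3 ≈ 2.667 bits/symbol.

2.667 bits/symbol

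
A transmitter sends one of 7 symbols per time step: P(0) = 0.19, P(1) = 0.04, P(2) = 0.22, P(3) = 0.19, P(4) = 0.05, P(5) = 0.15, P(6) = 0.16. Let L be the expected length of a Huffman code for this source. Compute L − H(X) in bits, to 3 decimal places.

Entropy H = −Σ p log₂ p ≈ 2.6264 bits.
Huffman merges: 1/25+1/20→9/100; 9/100+3/20→6/25; 4/25+19/100→7/20; 19/100+11/50→41/100; 6/25+7/20→59/100; 41/100+59/100→1. L = 67/25 ≈ 2.6800.
L − H = 2.6800 − 2.6264 = 0.054 bits.

0.054 bits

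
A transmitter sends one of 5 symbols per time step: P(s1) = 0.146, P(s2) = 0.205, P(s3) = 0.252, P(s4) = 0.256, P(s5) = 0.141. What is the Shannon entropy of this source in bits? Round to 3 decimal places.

2.277 bits

H = −Σ pᵢ log₂ pᵢ.
−0.146·log₂(0.146) = 0.4053
−0.205·log₂(0.205) = 0.4687
−0.252·log₂(0.252) = 0.5011
−0.256·log₂(0.256) = 0.5032
−0.141·log₂(0.141) = 0.3985
Sum ≈ 2.2768 → 2.277 bits.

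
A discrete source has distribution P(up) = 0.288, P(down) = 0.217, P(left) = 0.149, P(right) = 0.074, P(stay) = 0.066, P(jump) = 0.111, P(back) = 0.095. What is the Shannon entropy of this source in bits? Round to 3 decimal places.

2.616 bits

H = −Σ pᵢ log₂ pᵢ.
−0.288·log₂(0.288) = 0.5172
−0.217·log₂(0.217) = 0.4783
−0.149·log₂(0.149) = 0.4092
−0.074·log₂(0.074) = 0.2780
−0.066·log₂(0.066) = 0.2588
−0.111·log₂(0.111) = 0.3520
−0.095·log₂(0.095) = 0.3226
Sum ≈ 2.6162 → 2.616 bits.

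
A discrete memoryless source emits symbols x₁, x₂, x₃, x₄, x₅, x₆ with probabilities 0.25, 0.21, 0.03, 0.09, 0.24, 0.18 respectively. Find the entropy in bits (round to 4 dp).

2.3767 bits

H = −Σ pᵢ log₂ pᵢ.
−0.25·log₂(0.25) = 0.5000
−0.21·log₂(0.21) = 0.4728
−0.03·log₂(0.03) = 0.1518
−0.09·log₂(0.09) = 0.3127
−0.24·log₂(0.24) = 0.4941
−0.18·log₂(0.18) = 0.4453
Sum ≈ 2.3767 → 2.3767 bits.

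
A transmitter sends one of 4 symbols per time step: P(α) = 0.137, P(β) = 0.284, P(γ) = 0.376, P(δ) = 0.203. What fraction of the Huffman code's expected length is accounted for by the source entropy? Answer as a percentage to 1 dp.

97.1%

Entropy H = −Σ p log₂ p ≈ 1.9062 bits.
Huffman merges: 137/1000+203/1000→17/50; 71/250+17/50→78/125; 47/125+78/125→1. L = 491/250 ≈ 1.9640.
Efficiency = H/L = 1.9062/1.9640 = 97.1%.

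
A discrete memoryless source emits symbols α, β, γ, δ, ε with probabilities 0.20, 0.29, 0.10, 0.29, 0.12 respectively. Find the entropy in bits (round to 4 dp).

H = −Σ pᵢ log₂ pᵢ.
−0.20·log₂(0.20) = 0.4644
−0.29·log₂(0.29) = 0.5179
−0.10·log₂(0.10) = 0.3322
−0.29·log₂(0.29) = 0.5179
−0.12·log₂(0.12) = 0.3671
Sum ≈ 2.1995 → 2.1995 bits.

2.1995 bits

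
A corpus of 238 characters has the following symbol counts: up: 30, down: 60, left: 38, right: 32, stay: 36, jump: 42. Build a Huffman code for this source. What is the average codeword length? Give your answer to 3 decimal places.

Probabilities are the counts divided by 238.
Repeatedly combine the two least-probable nodes; the expected code length is the sum of the merged weights.
merge 15/119 + 16/119 → 31/119
merge 18/119 + 19/119 → 37/119
merge 3/17 + 30/119 → 3/7
merge 31/119 + 37/119 → 4/7
merge 3/7 + 4/7 → 1
L = 31/119 + 37/119 + 3/7 + 4/7 + 1 = 18/7 ≈ 2.571 bits/symbol.

2.571 bits/symbol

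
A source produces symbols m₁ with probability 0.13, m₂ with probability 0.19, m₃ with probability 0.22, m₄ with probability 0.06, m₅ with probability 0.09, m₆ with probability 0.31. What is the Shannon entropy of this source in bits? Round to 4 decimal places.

2.3984 bits

H = −Σ pᵢ log₂ pᵢ.
−0.13·log₂(0.13) = 0.3826
−0.19·log₂(0.19) = 0.4552
−0.22·log₂(0.22) = 0.4806
−0.06·log₂(0.06) = 0.2435
−0.09·log₂(0.09) = 0.3127
−0.31·log₂(0.31) = 0.5238
Sum ≈ 2.3984 → 2.3984 bits.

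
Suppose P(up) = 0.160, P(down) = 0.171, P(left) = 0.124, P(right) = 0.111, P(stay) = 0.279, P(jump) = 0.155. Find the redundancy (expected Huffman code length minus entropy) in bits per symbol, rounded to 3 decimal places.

0.035 bits

Entropy H = −Σ p log₂ p ≈ 2.5149 bits.
Huffman merges: 111/1000+31/250→47/200; 31/200+4/25→63/200; 171/1000+47/200→203/500; 279/1000+63/200→297/500; 203/500+297/500→1. L = 51/20 ≈ 2.5500.
L − H = 2.5500 − 2.5149 = 0.035 bits.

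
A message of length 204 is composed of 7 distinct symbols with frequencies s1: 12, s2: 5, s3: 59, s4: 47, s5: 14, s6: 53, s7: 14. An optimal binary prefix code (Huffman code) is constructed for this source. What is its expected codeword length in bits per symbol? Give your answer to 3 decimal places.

Probabilities are the counts divided by 204.
Repeatedly combine the two least-probable nodes; the expected code length is the sum of the merged weights.
merge 5/204 + 1/17 → 1/12
merge 7/102 + 7/102 → 7/51
merge 1/12 + 7/51 → 15/68
merge 15/68 + 47/204 → 23/51
merge 53/204 + 59/204 → 28/51
merge 23/51 + 28/51 → 1
L = 1/12 + 7/51 + 15/68 + 23/51 + 28/51 + 1 = 83/34 ≈ 2.441 bits/symbol.

2.441 bits/symbol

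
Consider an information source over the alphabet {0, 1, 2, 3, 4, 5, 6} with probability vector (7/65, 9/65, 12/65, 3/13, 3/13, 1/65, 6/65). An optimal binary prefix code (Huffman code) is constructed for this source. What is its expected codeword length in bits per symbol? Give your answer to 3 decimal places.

Repeatedly combine the two least-probable nodes; the expected code length is the sum of the merged weights.
merge 1/65 + 6/65 → 7/65
merge 7/65 + 7/65 → 14/65
merge 9/65 + 12/65 → 21/65
merge 14/65 + 3/13 → 29/65
merge 3/13 + 21/65 → 36/65
merge 29/65 + 36/65 → 1
L = 7/65 + 14/65 + 21/65 + 29/65 + 36/65 + 1 = 172/65 ≈ 2.646 bits/symbol.

2.646 bits/symbol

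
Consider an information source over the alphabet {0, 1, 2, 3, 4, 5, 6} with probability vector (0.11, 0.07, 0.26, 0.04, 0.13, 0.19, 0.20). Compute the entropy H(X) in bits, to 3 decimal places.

2.612 bits

H = −Σ pᵢ log₂ pᵢ.
−0.11·log₂(0.11) = 0.3503
−0.07·log₂(0.07) = 0.2686
−0.26·log₂(0.26) = 0.5053
−0.04·log₂(0.04) = 0.1858
−0.13·log₂(0.13) = 0.3826
−0.19·log₂(0.19) = 0.4552
−0.20·log₂(0.20) = 0.4644
Sum ≈ 2.6121 → 2.612 bits.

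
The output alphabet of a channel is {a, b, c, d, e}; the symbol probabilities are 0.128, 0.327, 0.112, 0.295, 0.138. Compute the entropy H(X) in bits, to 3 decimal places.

H = −Σ pᵢ log₂ pᵢ.
−0.128·log₂(0.128) = 0.3796
−0.327·log₂(0.327) = 0.5273
−0.112·log₂(0.112) = 0.3537
−0.295·log₂(0.295) = 0.5196
−0.138·log₂(0.138) = 0.3943
Sum ≈ 2.1746 → 2.175 bits.

2.175 bits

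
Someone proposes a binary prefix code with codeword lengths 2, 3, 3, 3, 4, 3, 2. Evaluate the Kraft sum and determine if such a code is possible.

1.0625; no

With common denominator 2^4 = 16: Σ 2^(−ℓᵢ) = 4/16 + 2/16 + 2/16 + 2/16 + 1/16 + 2/16 + 4/16 = 17/16 = 1.0625.
Kraft's inequality requires Σ ≤ 1; here Σ = 1.0625 > 1, so no such prefix code exists.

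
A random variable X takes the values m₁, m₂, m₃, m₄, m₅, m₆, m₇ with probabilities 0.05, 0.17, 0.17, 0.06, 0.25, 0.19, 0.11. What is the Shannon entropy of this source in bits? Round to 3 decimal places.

H = −Σ pᵢ log₂ pᵢ.
−0.05·log₂(0.05) = 0.2161
−0.17·log₂(0.17) = 0.4346
−0.17·log₂(0.17) = 0.4346
−0.06·log₂(0.06) = 0.2435
−0.25·log₂(0.25) = 0.5000
−0.19·log₂(0.19) = 0.4552
−0.11·log₂(0.11) = 0.3503
Sum ≈ 2.6343 → 2.634 bits.

2.634 bits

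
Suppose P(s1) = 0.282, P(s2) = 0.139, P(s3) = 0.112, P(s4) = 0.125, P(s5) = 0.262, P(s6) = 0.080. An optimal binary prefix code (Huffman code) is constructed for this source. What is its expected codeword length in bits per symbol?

Repeatedly combine the two least-probable nodes; the expected code length is the sum of the merged weights.
merge 2/25 + 14/125 → 24/125
merge 1/8 + 139/1000 → 33/125
merge 24/125 + 131/500 → 227/500
merge 33/125 + 141/500 → 273/500
merge 227/500 + 273/500 → 1
L = 24/125 + 33/125 + 227/500 + 273/500 + 1 = 307/125 = 2.456 bits/symbol.

2.456 bits/symbol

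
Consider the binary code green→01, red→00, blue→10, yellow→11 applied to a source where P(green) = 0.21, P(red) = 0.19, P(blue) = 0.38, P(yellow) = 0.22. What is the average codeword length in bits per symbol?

2 bits/symbol

L̄ = Σ pᵢ·ℓᵢ = 0.21·2 + 0.19·2 + 0.38·2 + 0.22·2 = 2 bits/symbol.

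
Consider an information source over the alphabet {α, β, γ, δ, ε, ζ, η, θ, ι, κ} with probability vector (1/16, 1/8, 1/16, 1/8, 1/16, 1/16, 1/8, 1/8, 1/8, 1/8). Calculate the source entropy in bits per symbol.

Each probability is a power of 1/2, so log₂(1/p) is an integer.
H = Σ p·log₂(1/p) = 1/16·4 + 1/8·3 + 1/16·4 + 1/8·3 + 1/16·4 + 1/16·4 + 1/8·3 + 1/8·3 + 1/8·3 + 1/8·3 = 3.25 bits.

3.25 bits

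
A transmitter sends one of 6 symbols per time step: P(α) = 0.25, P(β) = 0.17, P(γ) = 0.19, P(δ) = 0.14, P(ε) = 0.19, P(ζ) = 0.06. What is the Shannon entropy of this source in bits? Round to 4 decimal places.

2.4857 bits

H = −Σ pᵢ log₂ pᵢ.
−0.25·log₂(0.25) = 0.5000
−0.17·log₂(0.17) = 0.4346
−0.19·log₂(0.19) = 0.4552
−0.14·log₂(0.14) = 0.3971
−0.19·log₂(0.19) = 0.4552
−0.06·log₂(0.06) = 0.2435
Sum ≈ 2.4857 → 2.4857 bits.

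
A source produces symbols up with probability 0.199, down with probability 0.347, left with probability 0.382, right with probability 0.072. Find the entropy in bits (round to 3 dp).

1.797 bits

H = −Σ pᵢ log₂ pᵢ.
−0.199·log₂(0.199) = 0.4635
−0.347·log₂(0.347) = 0.5299
−0.382·log₂(0.382) = 0.5304
−0.072·log₂(0.072) = 0.2733
Sum ≈ 1.7970 → 1.797 bits.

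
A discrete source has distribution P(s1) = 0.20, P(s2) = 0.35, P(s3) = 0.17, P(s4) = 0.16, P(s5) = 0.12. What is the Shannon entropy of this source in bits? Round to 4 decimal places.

2.2192 bits

H = −Σ pᵢ log₂ pᵢ.
−0.20·log₂(0.20) = 0.4644
−0.35·log₂(0.35) = 0.5301
−0.17·log₂(0.17) = 0.4346
−0.16·log₂(0.16) = 0.4230
−0.12·log₂(0.12) = 0.3671
Sum ≈ 2.2192 → 2.2192 bits.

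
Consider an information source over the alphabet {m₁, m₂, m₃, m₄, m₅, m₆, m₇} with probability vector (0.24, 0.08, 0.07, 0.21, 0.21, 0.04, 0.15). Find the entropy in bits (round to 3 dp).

2.596 bits

H = −Σ pᵢ log₂ pᵢ.
−0.24·log₂(0.24) = 0.4941
−0.08·log₂(0.08) = 0.2915
−0.07·log₂(0.07) = 0.2686
−0.21·log₂(0.21) = 0.4728
−0.21·log₂(0.21) = 0.4728
−0.04·log₂(0.04) = 0.1858
−0.15·log₂(0.15) = 0.4105
Sum ≈ 2.5961 → 2.596 bits.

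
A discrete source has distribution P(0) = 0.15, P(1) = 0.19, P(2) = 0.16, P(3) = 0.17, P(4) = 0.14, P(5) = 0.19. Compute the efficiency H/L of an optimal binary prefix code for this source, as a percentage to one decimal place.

Entropy H = −Σ p log₂ p ≈ 2.5757 bits.
Huffman merges: 7/50+3/20→29/100; 4/25+17/100→33/100; 19/100+19/100→19/50; 29/100+33/100→31/50; 19/50+31/50→1. L = 131/50 ≈ 2.6200.
Efficiency = H/L = 2.5757/2.6200 = 98.3%.

98.3%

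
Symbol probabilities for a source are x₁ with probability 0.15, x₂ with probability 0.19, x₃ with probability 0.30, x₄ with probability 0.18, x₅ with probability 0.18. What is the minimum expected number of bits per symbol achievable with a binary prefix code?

2.33 bits/symbol

Repeatedly combine the two least-probable nodes; the expected code length is the sum of the merged weights.
merge 3/20 + 9/50 → 33/100
merge 9/50 + 19/100 → 37/100
merge 3/10 + 33/100 → 63/100
merge 37/100 + 63/100 → 1
L = 33/100 + 37/100 + 63/100 + 1 = 233/100 = 2.33 bits/symbol.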